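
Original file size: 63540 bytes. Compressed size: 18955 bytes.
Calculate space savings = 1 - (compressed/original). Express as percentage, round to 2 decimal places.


ratio = compressed/original = 18955/63540 = 0.298316
savings = 1 - ratio = 1 - 0.298316 = 0.701684
as a percentage: 0.701684 * 100 = 70.17%

Space savings = 1 - 18955/63540 = 70.17%


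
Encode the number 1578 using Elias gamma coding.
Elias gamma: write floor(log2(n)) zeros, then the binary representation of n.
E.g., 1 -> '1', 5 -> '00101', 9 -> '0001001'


num_bits = floor(log2(1578)) + 1 = 11
leading_zeros = num_bits - 1 = 10
binary(1578) = 11000101010

Elias gamma(1578) = '0000000000' + '11000101010' = 000000000011000101010 (21 bits)


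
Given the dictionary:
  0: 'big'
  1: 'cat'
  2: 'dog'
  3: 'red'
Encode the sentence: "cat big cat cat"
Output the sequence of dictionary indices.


Look up each word in the dictionary:
  'cat' -> 1
  'big' -> 0
  'cat' -> 1
  'cat' -> 1

Encoded: [1, 0, 1, 1]


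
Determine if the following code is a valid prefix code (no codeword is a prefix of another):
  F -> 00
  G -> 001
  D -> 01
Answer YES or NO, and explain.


Checking each pair (does one codeword prefix another?):
  F='00' vs G='001': prefix -- VIOLATION

NO -- this is NOT a valid prefix code. F (00) is a prefix of G (001).


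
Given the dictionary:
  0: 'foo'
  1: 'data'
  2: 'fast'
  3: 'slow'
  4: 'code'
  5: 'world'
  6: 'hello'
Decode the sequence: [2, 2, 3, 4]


Look up each index in the dictionary:
  2 -> 'fast'
  2 -> 'fast'
  3 -> 'slow'
  4 -> 'code'

Decoded: "fast fast slow code"


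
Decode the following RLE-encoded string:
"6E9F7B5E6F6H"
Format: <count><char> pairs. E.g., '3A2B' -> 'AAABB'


Expanding each <count><char> pair:
  6E -> 'EEEEEE'
  9F -> 'FFFFFFFFF'
  7B -> 'BBBBBBB'
  5E -> 'EEEEE'
  6F -> 'FFFFFF'
  6H -> 'HHHHHH'

Decoded = EEEEEEFFFFFFFFFBBBBBBBEEEEEFFFFFFHHHHHH


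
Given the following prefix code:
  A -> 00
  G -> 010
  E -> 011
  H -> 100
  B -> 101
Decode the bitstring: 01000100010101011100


Decoding step by step:
Bits 010 -> G
Bits 00 -> A
Bits 100 -> H
Bits 010 -> G
Bits 101 -> B
Bits 011 -> E
Bits 100 -> H


Decoded message: GAHGBEH


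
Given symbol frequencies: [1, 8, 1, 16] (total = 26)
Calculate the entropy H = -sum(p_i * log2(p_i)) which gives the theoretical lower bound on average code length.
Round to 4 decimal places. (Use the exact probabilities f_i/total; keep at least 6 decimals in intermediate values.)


Per-symbol terms -p_i * log2(p_i) with p_i = f_i/26:
  p = 1/26 = 0.038462: log2(p) = -4.700440, -p*log2(p) = 0.180786
  p = 8/26 = 0.307692: log2(p) = -1.700440, -p*log2(p) = 0.523212
  p = 1/26 = 0.038462: log2(p) = -4.700440, -p*log2(p) = 0.180786
  p = 16/26 = 0.615385: log2(p) = -0.700440, -p*log2(p) = 0.431040
H = 0.180786 + 0.523212 + 0.180786 + 0.431040 = 1.315824

H = 1.3158 bits/symbol


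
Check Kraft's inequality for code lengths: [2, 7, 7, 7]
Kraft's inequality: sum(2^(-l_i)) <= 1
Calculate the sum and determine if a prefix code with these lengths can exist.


Sum = 2^(-2) + 2^(-7) + 2^(-7) + 2^(-7)
    = 0.25 + 0.0078125 + 0.0078125 + 0.0078125
    = 35/128 = 0.2734375
Since 0.2734375 <= 1, Kraft's inequality IS satisfied.
A prefix code with these lengths CAN exist.

Kraft sum = 0.2734375. Satisfied.


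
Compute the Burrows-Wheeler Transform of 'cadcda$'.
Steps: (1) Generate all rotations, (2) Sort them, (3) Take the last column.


Rotations (sorted):
  0: $cadcda -> last char: a
  1: a$cadcd -> last char: d
  2: adcda$c -> last char: c
  3: cadcda$ -> last char: $
  4: cda$cad -> last char: d
  5: da$cadc -> last char: c
  6: dcda$ca -> last char: a


BWT = adc$dca


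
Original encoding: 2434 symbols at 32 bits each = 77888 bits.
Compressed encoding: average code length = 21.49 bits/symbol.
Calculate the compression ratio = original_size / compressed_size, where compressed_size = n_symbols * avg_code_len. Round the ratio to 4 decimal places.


original_size = n_symbols * orig_bits = 2434 * 32 = 77888 bits
compressed_size = n_symbols * avg_code_len = 2434 * 21.49 = 52306.66 bits
ratio = original_size / compressed_size = 77888 / 52306.66 = 1.4891

Compression ratio = 1.4891


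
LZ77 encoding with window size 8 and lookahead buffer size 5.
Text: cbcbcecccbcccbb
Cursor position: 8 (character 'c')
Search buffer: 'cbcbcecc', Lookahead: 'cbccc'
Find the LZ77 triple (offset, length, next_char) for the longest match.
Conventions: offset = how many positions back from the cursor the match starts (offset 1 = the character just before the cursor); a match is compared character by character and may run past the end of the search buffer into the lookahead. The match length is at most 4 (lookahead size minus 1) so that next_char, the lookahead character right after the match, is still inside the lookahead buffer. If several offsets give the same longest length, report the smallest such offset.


Try each offset into the search buffer:
  offset=1 (pos 7, char 'c'): match length 1
  offset=2 (pos 6, char 'c'): match length 1
  offset=3 (pos 5, char 'e'): match length 0
  offset=4 (pos 4, char 'c'): match length 1
  offset=5 (pos 3, char 'b'): match length 0
  offset=6 (pos 2, char 'c'): match length 3
  offset=7 (pos 1, char 'b'): match length 0
  offset=8 (pos 0, char 'c'): match length 3
Longest match has length 3, found at offsets 6, 8; take the smallest, offset 6.
next_char = character at position 8 + 3 = 11 -> 'c'

Best match: offset=6, length=3 (matching 'cbc' starting at position 2)
LZ77 triple: (6, 3, 'c')


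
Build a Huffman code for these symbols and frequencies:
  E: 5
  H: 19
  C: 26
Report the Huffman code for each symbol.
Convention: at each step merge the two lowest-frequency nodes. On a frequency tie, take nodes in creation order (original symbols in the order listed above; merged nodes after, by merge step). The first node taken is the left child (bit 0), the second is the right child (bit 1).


Huffman tree construction:
Step 1: Merge E(5) + H(19) = 24
Step 2: Merge (E+H)(24) + C(26) = 50
Read each symbol's code off the tree from the root (left child = 0, right child = 1).

Codes:
  E: 00 (length 2)
  H: 01 (length 2)
  C: 1 (length 1)
Average code length: 74/50 = 1.4800 bits/symbol


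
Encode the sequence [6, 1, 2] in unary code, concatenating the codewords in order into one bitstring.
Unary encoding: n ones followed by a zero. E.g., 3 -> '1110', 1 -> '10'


Encode each number as n ones followed by a terminating 0:
  6 -> 1111110 (7 bits)
  1 -> 10 (2 bits)
  2 -> 110 (3 bits)
Total length = 7 + 2 + 3 = 12 bits.

Unary([6, 1, 2]) = 111111010110 (12 bits)


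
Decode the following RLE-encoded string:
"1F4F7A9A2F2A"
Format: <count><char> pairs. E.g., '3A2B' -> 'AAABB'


Expanding each <count><char> pair:
  1F -> 'F'
  4F -> 'FFFF'
  7A -> 'AAAAAAA'
  9A -> 'AAAAAAAAA'
  2F -> 'FF'
  2A -> 'AA'

Decoded = FFFFFAAAAAAAAAAAAAAAAFFAA


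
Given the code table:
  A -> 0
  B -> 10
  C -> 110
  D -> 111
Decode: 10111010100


Decoding:
10 -> B
111 -> D
0 -> A
10 -> B
10 -> B
0 -> A


Result: BDABBA


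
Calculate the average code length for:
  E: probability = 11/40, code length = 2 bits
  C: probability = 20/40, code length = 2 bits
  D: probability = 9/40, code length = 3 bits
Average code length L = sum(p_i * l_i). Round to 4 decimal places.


Weighted contributions p_i * l_i:
  E: (11/40) * 2 = 22/40
  C: (20/40) * 2 = 40/40
  D: (9/40) * 3 = 27/40
Sum = (22 + 40 + 27)/40 = 89/40

L = 89/40 = 2.2250 bits/symbol


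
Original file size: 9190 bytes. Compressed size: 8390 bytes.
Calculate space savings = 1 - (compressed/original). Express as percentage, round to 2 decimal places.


ratio = compressed/original = 8390/9190 = 0.912949
savings = 1 - ratio = 1 - 0.912949 = 0.087051
as a percentage: 0.087051 * 100 = 8.71%

Space savings = 1 - 8390/9190 = 8.71%


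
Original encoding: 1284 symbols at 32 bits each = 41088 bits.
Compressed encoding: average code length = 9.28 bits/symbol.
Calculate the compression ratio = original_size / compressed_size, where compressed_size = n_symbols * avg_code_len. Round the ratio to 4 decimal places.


original_size = n_symbols * orig_bits = 1284 * 32 = 41088 bits
compressed_size = n_symbols * avg_code_len = 1284 * 9.28 = 11915.52 bits
ratio = original_size / compressed_size = 41088 / 11915.52 = 3.4483

Compression ratio = 3.4483


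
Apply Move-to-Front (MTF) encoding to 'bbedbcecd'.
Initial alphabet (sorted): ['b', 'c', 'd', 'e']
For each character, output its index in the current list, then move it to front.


MTF encoding:
'b': index 0 in ['b', 'c', 'd', 'e'] -> ['b', 'c', 'd', 'e']
'b': index 0 in ['b', 'c', 'd', 'e'] -> ['b', 'c', 'd', 'e']
'e': index 3 in ['b', 'c', 'd', 'e'] -> ['e', 'b', 'c', 'd']
'd': index 3 in ['e', 'b', 'c', 'd'] -> ['d', 'e', 'b', 'c']
'b': index 2 in ['d', 'e', 'b', 'c'] -> ['b', 'd', 'e', 'c']
'c': index 3 in ['b', 'd', 'e', 'c'] -> ['c', 'b', 'd', 'e']
'e': index 3 in ['c', 'b', 'd', 'e'] -> ['e', 'c', 'b', 'd']
'c': index 1 in ['e', 'c', 'b', 'd'] -> ['c', 'e', 'b', 'd']
'd': index 3 in ['c', 'e', 'b', 'd'] -> ['d', 'c', 'e', 'b']


Output: [0, 0, 3, 3, 2, 3, 3, 1, 3]


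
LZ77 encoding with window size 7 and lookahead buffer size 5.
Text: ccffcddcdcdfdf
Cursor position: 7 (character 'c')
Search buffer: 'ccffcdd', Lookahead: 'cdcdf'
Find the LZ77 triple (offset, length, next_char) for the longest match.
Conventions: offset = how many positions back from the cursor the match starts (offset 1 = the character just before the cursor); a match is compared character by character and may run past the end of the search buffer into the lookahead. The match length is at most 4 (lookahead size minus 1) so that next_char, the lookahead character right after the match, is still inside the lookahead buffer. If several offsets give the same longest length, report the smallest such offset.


Try each offset into the search buffer:
  offset=1 (pos 6, char 'd'): match length 0
  offset=2 (pos 5, char 'd'): match length 0
  offset=3 (pos 4, char 'c'): match length 2
  offset=4 (pos 3, char 'f'): match length 0
  offset=5 (pos 2, char 'f'): match length 0
  offset=6 (pos 1, char 'c'): match length 1
  offset=7 (pos 0, char 'c'): match length 1
Longest match has length 2 at offset 3.
next_char = character at position 7 + 2 = 9 -> 'c'

Best match: offset=3, length=2 (matching 'cd' starting at position 4)
LZ77 triple: (3, 2, 'c')


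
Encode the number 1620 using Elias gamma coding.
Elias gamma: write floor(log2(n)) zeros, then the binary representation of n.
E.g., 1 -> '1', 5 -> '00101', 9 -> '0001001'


num_bits = floor(log2(1620)) + 1 = 11
leading_zeros = num_bits - 1 = 10
binary(1620) = 11001010100

Elias gamma(1620) = '0000000000' + '11001010100' = 000000000011001010100 (21 bits)


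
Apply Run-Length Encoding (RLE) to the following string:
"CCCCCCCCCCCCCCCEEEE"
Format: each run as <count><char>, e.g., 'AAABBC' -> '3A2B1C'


Scanning runs left to right:
  i=0: run of 'C' x 15 -> '15C'
  i=15: run of 'E' x 4 -> '4E'

RLE = 15C4E


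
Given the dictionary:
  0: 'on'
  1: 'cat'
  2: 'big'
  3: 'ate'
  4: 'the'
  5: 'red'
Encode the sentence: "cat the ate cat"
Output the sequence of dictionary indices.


Look up each word in the dictionary:
  'cat' -> 1
  'the' -> 4
  'ate' -> 3
  'cat' -> 1

Encoded: [1, 4, 3, 1]


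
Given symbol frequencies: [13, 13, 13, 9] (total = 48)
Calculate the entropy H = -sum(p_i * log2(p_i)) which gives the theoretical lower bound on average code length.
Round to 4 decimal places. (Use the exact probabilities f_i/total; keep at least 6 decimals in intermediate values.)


Per-symbol terms -p_i * log2(p_i) with p_i = f_i/48:
  p = 13/48 = 0.270833: log2(p) = -1.884523, -p*log2(p) = 0.510392
  p = 13/48 = 0.270833: log2(p) = -1.884523, -p*log2(p) = 0.510392
  p = 13/48 = 0.270833: log2(p) = -1.884523, -p*log2(p) = 0.510392
  p = 9/48 = 0.187500: log2(p) = -2.415037, -p*log2(p) = 0.452820
H = 0.510392 + 0.510392 + 0.510392 + 0.452820 = 1.983996

H = 1.984 bits/symbol


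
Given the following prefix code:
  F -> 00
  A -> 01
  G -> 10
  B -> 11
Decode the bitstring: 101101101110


Decoding step by step:
Bits 10 -> G
Bits 11 -> B
Bits 01 -> A
Bits 10 -> G
Bits 11 -> B
Bits 10 -> G


Decoded message: GBAGBG


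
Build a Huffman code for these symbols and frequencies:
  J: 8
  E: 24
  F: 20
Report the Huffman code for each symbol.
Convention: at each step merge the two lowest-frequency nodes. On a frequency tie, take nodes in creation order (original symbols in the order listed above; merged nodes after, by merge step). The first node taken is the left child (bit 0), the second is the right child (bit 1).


Huffman tree construction:
Step 1: Merge J(8) + F(20) = 28
Step 2: Merge E(24) + (J+F)(28) = 52
Read each symbol's code off the tree from the root (left child = 0, right child = 1).

Codes:
  J: 10 (length 2)
  E: 0 (length 1)
  F: 11 (length 2)
Average code length: 80/52 = 1.5385 bits/symbol


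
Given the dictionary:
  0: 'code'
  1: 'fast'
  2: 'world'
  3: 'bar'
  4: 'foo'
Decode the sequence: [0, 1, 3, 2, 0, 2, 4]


Look up each index in the dictionary:
  0 -> 'code'
  1 -> 'fast'
  3 -> 'bar'
  2 -> 'world'
  0 -> 'code'
  2 -> 'world'
  4 -> 'foo'

Decoded: "code fast bar world code world foo"


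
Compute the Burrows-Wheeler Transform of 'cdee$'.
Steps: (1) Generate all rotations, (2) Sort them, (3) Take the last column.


Rotations (sorted):
  0: $cdee -> last char: e
  1: cdee$ -> last char: $
  2: dee$c -> last char: c
  3: e$cde -> last char: e
  4: ee$cd -> last char: d


BWT = e$ced


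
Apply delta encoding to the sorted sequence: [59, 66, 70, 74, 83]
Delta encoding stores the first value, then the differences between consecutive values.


First value: 59
Deltas:
  66 - 59 = 7
  70 - 66 = 4
  74 - 70 = 4
  83 - 74 = 9


Delta encoded: [59, 7, 4, 4, 9]


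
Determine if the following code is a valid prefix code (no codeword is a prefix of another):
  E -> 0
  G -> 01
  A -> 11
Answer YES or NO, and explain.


Checking each pair (does one codeword prefix another?):
  E='0' vs G='01': prefix -- VIOLATION

NO -- this is NOT a valid prefix code. E (0) is a prefix of G (01).


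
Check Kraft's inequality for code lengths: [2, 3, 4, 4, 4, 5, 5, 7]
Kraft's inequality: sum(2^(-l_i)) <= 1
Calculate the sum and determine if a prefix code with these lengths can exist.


Sum = 2^(-2) + 2^(-3) + 2^(-4) + 2^(-4) + 2^(-4) + 2^(-5) + 2^(-5) + 2^(-7)
    = 0.25 + 0.125 + 0.0625 + 0.0625 + 0.0625 + 0.03125 + 0.03125 + 0.0078125
    = 81/128 = 0.6328125
Since 0.6328125 <= 1, Kraft's inequality IS satisfied.
A prefix code with these lengths CAN exist.

Kraft sum = 0.6328125. Satisfied.


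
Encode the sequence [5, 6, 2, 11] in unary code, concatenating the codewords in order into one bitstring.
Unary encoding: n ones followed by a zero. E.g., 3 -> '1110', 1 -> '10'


Encode each number as n ones followed by a terminating 0:
  5 -> 111110 (6 bits)
  6 -> 1111110 (7 bits)
  2 -> 110 (3 bits)
  11 -> 111111111110 (12 bits)
Total length = 6 + 7 + 3 + 12 = 28 bits.

Unary([5, 6, 2, 11]) = 1111101111110110111111111110 (28 bits)


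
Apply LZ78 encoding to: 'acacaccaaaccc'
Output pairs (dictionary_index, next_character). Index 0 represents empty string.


LZ78 encoding steps:
Dictionary: {0: ''}
Step 1: w='' (idx 0), next='a' -> output (0, 'a'), add 'a' as idx 1
Step 2: w='' (idx 0), next='c' -> output (0, 'c'), add 'c' as idx 2
Step 3: w='a' (idx 1), next='c' -> output (1, 'c'), add 'ac' as idx 3
Step 4: w='ac' (idx 3), next='c' -> output (3, 'c'), add 'acc' as idx 4
Step 5: w='a' (idx 1), next='a' -> output (1, 'a'), add 'aa' as idx 5
Step 6: w='acc' (idx 4), next='c' -> output (4, 'c'), add 'accc' as idx 6


Encoded: [(0, 'a'), (0, 'c'), (1, 'c'), (3, 'c'), (1, 'a'), (4, 'c')]


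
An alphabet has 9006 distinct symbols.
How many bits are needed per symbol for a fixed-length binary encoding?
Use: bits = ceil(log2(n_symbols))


log2(9006) = 13.1367
Bracket: 2^13 = 8192 < 9006 <= 2^14 = 16384
So ceil(log2(9006)) = 14

bits = ceil(log2(9006)) = ceil(13.1367) = 14 bits


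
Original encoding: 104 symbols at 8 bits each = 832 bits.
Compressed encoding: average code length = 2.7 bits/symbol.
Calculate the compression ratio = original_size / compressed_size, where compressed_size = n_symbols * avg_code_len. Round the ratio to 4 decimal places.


original_size = n_symbols * orig_bits = 104 * 8 = 832 bits
compressed_size = n_symbols * avg_code_len = 104 * 2.7 = 280.8 bits
ratio = original_size / compressed_size = 832 / 280.8 = 2.963

Compression ratio = 2.963


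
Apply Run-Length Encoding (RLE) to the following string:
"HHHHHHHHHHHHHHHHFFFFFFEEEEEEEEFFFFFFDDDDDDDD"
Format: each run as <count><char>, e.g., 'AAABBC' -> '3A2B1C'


Scanning runs left to right:
  i=0: run of 'H' x 16 -> '16H'
  i=16: run of 'F' x 6 -> '6F'
  i=22: run of 'E' x 8 -> '8E'
  i=30: run of 'F' x 6 -> '6F'
  i=36: run of 'D' x 8 -> '8D'

RLE = 16H6F8E6F8D


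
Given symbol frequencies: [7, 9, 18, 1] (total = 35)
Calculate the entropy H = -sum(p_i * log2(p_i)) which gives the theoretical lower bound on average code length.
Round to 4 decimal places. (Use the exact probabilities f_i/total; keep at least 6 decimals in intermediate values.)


Per-symbol terms -p_i * log2(p_i) with p_i = f_i/35:
  p = 7/35 = 0.200000: log2(p) = -2.321928, -p*log2(p) = 0.464386
  p = 9/35 = 0.257143: log2(p) = -1.959358, -p*log2(p) = 0.503835
  p = 18/35 = 0.514286: log2(p) = -0.959358, -p*log2(p) = 0.493384
  p = 1/35 = 0.028571: log2(p) = -5.129283, -p*log2(p) = 0.146551
H = 0.464386 + 0.503835 + 0.493384 + 0.146551 = 1.608156

H = 1.6082 bits/symbol


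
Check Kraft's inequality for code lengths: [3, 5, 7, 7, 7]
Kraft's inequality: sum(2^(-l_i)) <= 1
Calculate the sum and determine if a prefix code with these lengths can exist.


Sum = 2^(-3) + 2^(-5) + 2^(-7) + 2^(-7) + 2^(-7)
    = 0.125 + 0.03125 + 0.0078125 + 0.0078125 + 0.0078125
    = 23/128 = 0.1796875
Since 0.1796875 <= 1, Kraft's inequality IS satisfied.
A prefix code with these lengths CAN exist.

Kraft sum = 0.1796875. Satisfied.


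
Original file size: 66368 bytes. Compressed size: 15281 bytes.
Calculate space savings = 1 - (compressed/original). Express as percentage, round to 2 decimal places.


ratio = compressed/original = 15281/66368 = 0.230247
savings = 1 - ratio = 1 - 0.230247 = 0.769753
as a percentage: 0.769753 * 100 = 76.98%

Space savings = 1 - 15281/66368 = 76.98%


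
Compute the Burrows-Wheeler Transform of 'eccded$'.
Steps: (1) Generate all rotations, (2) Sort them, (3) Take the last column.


Rotations (sorted):
  0: $eccded -> last char: d
  1: ccded$e -> last char: e
  2: cded$ec -> last char: c
  3: d$eccde -> last char: e
  4: ded$ecc -> last char: c
  5: eccded$ -> last char: $
  6: ed$eccd -> last char: d


BWT = decec$d


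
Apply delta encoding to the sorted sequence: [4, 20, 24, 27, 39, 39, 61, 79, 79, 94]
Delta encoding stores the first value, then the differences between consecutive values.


First value: 4
Deltas:
  20 - 4 = 16
  24 - 20 = 4
  27 - 24 = 3
  39 - 27 = 12
  39 - 39 = 0
  61 - 39 = 22
  79 - 61 = 18
  79 - 79 = 0
  94 - 79 = 15


Delta encoded: [4, 16, 4, 3, 12, 0, 22, 18, 0, 15]


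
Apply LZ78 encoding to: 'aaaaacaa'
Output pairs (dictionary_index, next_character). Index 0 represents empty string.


LZ78 encoding steps:
Dictionary: {0: ''}
Step 1: w='' (idx 0), next='a' -> output (0, 'a'), add 'a' as idx 1
Step 2: w='a' (idx 1), next='a' -> output (1, 'a'), add 'aa' as idx 2
Step 3: w='aa' (idx 2), next='c' -> output (2, 'c'), add 'aac' as idx 3
Step 4: w='aa' (idx 2), end of input -> output (2, '')


Encoded: [(0, 'a'), (1, 'a'), (2, 'c'), (2, '')]


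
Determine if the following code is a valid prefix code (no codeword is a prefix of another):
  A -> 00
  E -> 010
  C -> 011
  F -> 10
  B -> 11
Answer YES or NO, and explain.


Checking each pair (does one codeword prefix another?):
  A='00' vs E='010': no prefix
  A='00' vs C='011': no prefix
  A='00' vs F='10': no prefix
  A='00' vs B='11': no prefix
  E='010' vs A='00': no prefix
  E='010' vs C='011': no prefix
  E='010' vs F='10': no prefix
  E='010' vs B='11': no prefix
  C='011' vs A='00': no prefix
  C='011' vs E='010': no prefix
  C='011' vs F='10': no prefix
  C='011' vs B='11': no prefix
  F='10' vs A='00': no prefix
  F='10' vs E='010': no prefix
  F='10' vs C='011': no prefix
  F='10' vs B='11': no prefix
  B='11' vs A='00': no prefix
  B='11' vs E='010': no prefix
  B='11' vs C='011': no prefix
  B='11' vs F='10': no prefix
No violation found over all pairs.

YES -- this is a valid prefix code. No codeword is a prefix of any other codeword.


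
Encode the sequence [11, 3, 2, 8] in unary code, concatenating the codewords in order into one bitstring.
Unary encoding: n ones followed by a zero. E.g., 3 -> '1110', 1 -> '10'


Encode each number as n ones followed by a terminating 0:
  11 -> 111111111110 (12 bits)
  3 -> 1110 (4 bits)
  2 -> 110 (3 bits)
  8 -> 111111110 (9 bits)
Total length = 12 + 4 + 3 + 9 = 28 bits.

Unary([11, 3, 2, 8]) = 1111111111101110110111111110 (28 bits)


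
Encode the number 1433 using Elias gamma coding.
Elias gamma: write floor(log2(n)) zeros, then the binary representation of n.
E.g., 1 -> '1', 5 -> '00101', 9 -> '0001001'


num_bits = floor(log2(1433)) + 1 = 11
leading_zeros = num_bits - 1 = 10
binary(1433) = 10110011001

Elias gamma(1433) = '0000000000' + '10110011001' = 000000000010110011001 (21 bits)


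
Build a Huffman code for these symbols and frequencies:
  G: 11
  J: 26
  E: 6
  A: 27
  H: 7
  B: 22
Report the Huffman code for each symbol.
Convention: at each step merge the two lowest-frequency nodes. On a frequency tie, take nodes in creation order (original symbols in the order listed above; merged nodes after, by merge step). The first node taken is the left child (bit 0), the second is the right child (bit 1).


Huffman tree construction:
Step 1: Merge E(6) + H(7) = 13
Step 2: Merge G(11) + (E+H)(13) = 24
Step 3: Merge B(22) + (G+(E+H))(24) = 46
Step 4: Merge J(26) + A(27) = 53
Step 5: Merge (B+(G+(E+H)))(46) + (J+A)(53) = 99
Read each symbol's code off the tree from the root (left child = 0, right child = 1).

Codes:
  G: 010 (length 3)
  J: 10 (length 2)
  E: 0110 (length 4)
  A: 11 (length 2)
  H: 0111 (length 4)
  B: 00 (length 2)
Average code length: 235/99 = 2.3737 bits/symbol


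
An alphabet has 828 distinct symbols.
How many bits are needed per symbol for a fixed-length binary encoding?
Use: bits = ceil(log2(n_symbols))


log2(828) = 9.6935
Bracket: 2^9 = 512 < 828 <= 2^10 = 1024
So ceil(log2(828)) = 10

bits = ceil(log2(828)) = ceil(9.6935) = 10 bits


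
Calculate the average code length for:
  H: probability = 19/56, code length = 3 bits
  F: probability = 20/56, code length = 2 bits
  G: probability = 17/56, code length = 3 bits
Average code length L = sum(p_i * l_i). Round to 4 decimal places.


Weighted contributions p_i * l_i:
  H: (19/56) * 3 = 57/56
  F: (20/56) * 2 = 40/56
  G: (17/56) * 3 = 51/56
Sum = (57 + 40 + 51)/56 = 148/56

L = 148/56 = 2.6429 bits/symbol


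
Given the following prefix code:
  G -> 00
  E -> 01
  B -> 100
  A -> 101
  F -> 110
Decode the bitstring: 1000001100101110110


Decoding step by step:
Bits 100 -> B
Bits 00 -> G
Bits 01 -> E
Bits 100 -> B
Bits 101 -> A
Bits 110 -> F
Bits 110 -> F


Decoded message: BGEBAFF


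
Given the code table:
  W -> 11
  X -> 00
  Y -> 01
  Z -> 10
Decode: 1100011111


Decoding:
11 -> W
00 -> X
01 -> Y
11 -> W
11 -> W


Result: WXYWW


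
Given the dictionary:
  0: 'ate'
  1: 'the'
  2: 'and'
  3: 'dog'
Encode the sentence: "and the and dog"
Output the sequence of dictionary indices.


Look up each word in the dictionary:
  'and' -> 2
  'the' -> 1
  'and' -> 2
  'dog' -> 3

Encoded: [2, 1, 2, 3]


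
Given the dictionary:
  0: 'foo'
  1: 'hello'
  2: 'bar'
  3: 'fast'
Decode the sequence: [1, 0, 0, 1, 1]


Look up each index in the dictionary:
  1 -> 'hello'
  0 -> 'foo'
  0 -> 'foo'
  1 -> 'hello'
  1 -> 'hello'

Decoded: "hello foo foo hello hello"


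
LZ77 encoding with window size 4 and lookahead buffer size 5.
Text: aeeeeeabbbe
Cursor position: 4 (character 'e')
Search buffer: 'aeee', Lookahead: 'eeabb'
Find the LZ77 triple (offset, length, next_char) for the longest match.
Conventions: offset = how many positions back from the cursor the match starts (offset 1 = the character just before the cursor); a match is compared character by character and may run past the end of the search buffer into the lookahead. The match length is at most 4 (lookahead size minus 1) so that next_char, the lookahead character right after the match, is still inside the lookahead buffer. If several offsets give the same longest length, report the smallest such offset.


Try each offset into the search buffer:
  offset=1 (pos 3, char 'e'): match length 2
  offset=2 (pos 2, char 'e'): match length 2
  offset=3 (pos 1, char 'e'): match length 2
  offset=4 (pos 0, char 'a'): match length 0
Longest match has length 2, found at offsets 1, 2, 3; take the smallest, offset 1.
next_char = character at position 4 + 2 = 6 -> 'a'

Best match: offset=1, length=2 (matching 'ee' starting at position 3)
LZ77 triple: (1, 2, 'a')


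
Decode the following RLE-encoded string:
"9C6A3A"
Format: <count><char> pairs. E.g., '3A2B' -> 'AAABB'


Expanding each <count><char> pair:
  9C -> 'CCCCCCCCC'
  6A -> 'AAAAAA'
  3A -> 'AAA'

Decoded = CCCCCCCCCAAAAAAAAA


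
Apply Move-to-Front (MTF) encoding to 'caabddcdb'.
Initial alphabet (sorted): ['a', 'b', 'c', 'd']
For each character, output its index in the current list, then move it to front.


MTF encoding:
'c': index 2 in ['a', 'b', 'c', 'd'] -> ['c', 'a', 'b', 'd']
'a': index 1 in ['c', 'a', 'b', 'd'] -> ['a', 'c', 'b', 'd']
'a': index 0 in ['a', 'c', 'b', 'd'] -> ['a', 'c', 'b', 'd']
'b': index 2 in ['a', 'c', 'b', 'd'] -> ['b', 'a', 'c', 'd']
'd': index 3 in ['b', 'a', 'c', 'd'] -> ['d', 'b', 'a', 'c']
'd': index 0 in ['d', 'b', 'a', 'c'] -> ['d', 'b', 'a', 'c']
'c': index 3 in ['d', 'b', 'a', 'c'] -> ['c', 'd', 'b', 'a']
'd': index 1 in ['c', 'd', 'b', 'a'] -> ['d', 'c', 'b', 'a']
'b': index 2 in ['d', 'c', 'b', 'a'] -> ['b', 'd', 'c', 'a']


Output: [2, 1, 0, 2, 3, 0, 3, 1, 2]


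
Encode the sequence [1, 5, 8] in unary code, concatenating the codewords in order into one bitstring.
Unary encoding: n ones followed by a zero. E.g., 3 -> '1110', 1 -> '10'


Encode each number as n ones followed by a terminating 0:
  1 -> 10 (2 bits)
  5 -> 111110 (6 bits)
  8 -> 111111110 (9 bits)
Total length = 2 + 6 + 9 = 17 bits.

Unary([1, 5, 8]) = 10111110111111110 (17 bits)


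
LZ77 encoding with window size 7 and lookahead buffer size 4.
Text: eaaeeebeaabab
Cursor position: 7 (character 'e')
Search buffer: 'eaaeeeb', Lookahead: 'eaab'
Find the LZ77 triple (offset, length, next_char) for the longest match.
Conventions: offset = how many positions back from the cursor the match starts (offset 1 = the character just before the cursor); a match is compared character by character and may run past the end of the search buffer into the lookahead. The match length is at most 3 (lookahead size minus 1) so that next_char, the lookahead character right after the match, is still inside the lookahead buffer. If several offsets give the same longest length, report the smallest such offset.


Try each offset into the search buffer:
  offset=1 (pos 6, char 'b'): match length 0
  offset=2 (pos 5, char 'e'): match length 1
  offset=3 (pos 4, char 'e'): match length 1
  offset=4 (pos 3, char 'e'): match length 1
  offset=5 (pos 2, char 'a'): match length 0
  offset=6 (pos 1, char 'a'): match length 0
  offset=7 (pos 0, char 'e'): match length 3
Longest match has length 3 at offset 7.
next_char = character at position 7 + 3 = 10 -> 'b'

Best match: offset=7, length=3 (matching 'eaa' starting at position 0)
LZ77 triple: (7, 3, 'b')


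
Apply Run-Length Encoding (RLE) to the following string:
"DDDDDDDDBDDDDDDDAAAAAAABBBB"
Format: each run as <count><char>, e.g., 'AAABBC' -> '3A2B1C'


Scanning runs left to right:
  i=0: run of 'D' x 8 -> '8D'
  i=8: run of 'B' x 1 -> '1B'
  i=9: run of 'D' x 7 -> '7D'
  i=16: run of 'A' x 7 -> '7A'
  i=23: run of 'B' x 4 -> '4B'

RLE = 8D1B7D7A4B


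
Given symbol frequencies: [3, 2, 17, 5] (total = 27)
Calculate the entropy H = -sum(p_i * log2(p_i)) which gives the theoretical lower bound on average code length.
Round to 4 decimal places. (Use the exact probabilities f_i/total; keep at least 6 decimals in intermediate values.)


Per-symbol terms -p_i * log2(p_i) with p_i = f_i/27:
  p = 3/27 = 0.111111: log2(p) = -3.169925, -p*log2(p) = 0.352214
  p = 2/27 = 0.074074: log2(p) = -3.754888, -p*log2(p) = 0.278140
  p = 17/27 = 0.629630: log2(p) = -0.667425, -p*log2(p) = 0.420230
  p = 5/27 = 0.185185: log2(p) = -2.432959, -p*log2(p) = 0.450548
H = 0.352214 + 0.278140 + 0.420230 + 0.450548 = 1.501132

H = 1.5011 bits/symbol


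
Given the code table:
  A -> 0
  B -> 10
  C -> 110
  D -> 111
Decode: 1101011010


Decoding:
110 -> C
10 -> B
110 -> C
10 -> B


Result: CBCB


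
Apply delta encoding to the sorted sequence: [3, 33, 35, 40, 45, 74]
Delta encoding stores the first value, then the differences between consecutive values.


First value: 3
Deltas:
  33 - 3 = 30
  35 - 33 = 2
  40 - 35 = 5
  45 - 40 = 5
  74 - 45 = 29


Delta encoded: [3, 30, 2, 5, 5, 29]


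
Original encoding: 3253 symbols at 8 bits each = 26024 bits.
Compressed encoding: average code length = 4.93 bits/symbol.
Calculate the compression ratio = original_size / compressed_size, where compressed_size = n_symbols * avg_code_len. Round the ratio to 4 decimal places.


original_size = n_symbols * orig_bits = 3253 * 8 = 26024 bits
compressed_size = n_symbols * avg_code_len = 3253 * 4.93 = 16037.29 bits
ratio = original_size / compressed_size = 26024 / 16037.29 = 1.6227

Compression ratio = 1.6227


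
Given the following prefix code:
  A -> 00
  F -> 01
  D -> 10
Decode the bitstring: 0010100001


Decoding step by step:
Bits 00 -> A
Bits 10 -> D
Bits 10 -> D
Bits 00 -> A
Bits 01 -> F


Decoded message: ADDAF


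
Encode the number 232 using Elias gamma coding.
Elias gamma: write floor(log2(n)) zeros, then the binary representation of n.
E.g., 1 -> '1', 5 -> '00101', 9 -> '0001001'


num_bits = floor(log2(232)) + 1 = 8
leading_zeros = num_bits - 1 = 7
binary(232) = 11101000

Elias gamma(232) = '0000000' + '11101000' = 000000011101000 (15 bits)


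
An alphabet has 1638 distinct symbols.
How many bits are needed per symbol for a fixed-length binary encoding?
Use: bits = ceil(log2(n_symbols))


log2(1638) = 10.6777
Bracket: 2^10 = 1024 < 1638 <= 2^11 = 2048
So ceil(log2(1638)) = 11

bits = ceil(log2(1638)) = ceil(10.6777) = 11 bits


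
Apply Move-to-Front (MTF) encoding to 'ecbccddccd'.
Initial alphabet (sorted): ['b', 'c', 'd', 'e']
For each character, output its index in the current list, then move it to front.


MTF encoding:
'e': index 3 in ['b', 'c', 'd', 'e'] -> ['e', 'b', 'c', 'd']
'c': index 2 in ['e', 'b', 'c', 'd'] -> ['c', 'e', 'b', 'd']
'b': index 2 in ['c', 'e', 'b', 'd'] -> ['b', 'c', 'e', 'd']
'c': index 1 in ['b', 'c', 'e', 'd'] -> ['c', 'b', 'e', 'd']
'c': index 0 in ['c', 'b', 'e', 'd'] -> ['c', 'b', 'e', 'd']
'd': index 3 in ['c', 'b', 'e', 'd'] -> ['d', 'c', 'b', 'e']
'd': index 0 in ['d', 'c', 'b', 'e'] -> ['d', 'c', 'b', 'e']
'c': index 1 in ['d', 'c', 'b', 'e'] -> ['c', 'd', 'b', 'e']
'c': index 0 in ['c', 'd', 'b', 'e'] -> ['c', 'd', 'b', 'e']
'd': index 1 in ['c', 'd', 'b', 'e'] -> ['d', 'c', 'b', 'e']


Output: [3, 2, 2, 1, 0, 3, 0, 1, 0, 1]


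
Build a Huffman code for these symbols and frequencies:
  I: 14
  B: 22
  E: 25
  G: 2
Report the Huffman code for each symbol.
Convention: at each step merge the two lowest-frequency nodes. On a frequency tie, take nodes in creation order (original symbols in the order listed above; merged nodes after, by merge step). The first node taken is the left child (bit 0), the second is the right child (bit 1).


Huffman tree construction:
Step 1: Merge G(2) + I(14) = 16
Step 2: Merge (G+I)(16) + B(22) = 38
Step 3: Merge E(25) + ((G+I)+B)(38) = 63
Read each symbol's code off the tree from the root (left child = 0, right child = 1).

Codes:
  I: 101 (length 3)
  B: 11 (length 2)
  E: 0 (length 1)
  G: 100 (length 3)
Average code length: 117/63 = 1.8571 bits/symbol


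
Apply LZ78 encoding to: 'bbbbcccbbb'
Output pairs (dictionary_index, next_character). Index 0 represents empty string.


LZ78 encoding steps:
Dictionary: {0: ''}
Step 1: w='' (idx 0), next='b' -> output (0, 'b'), add 'b' as idx 1
Step 2: w='b' (idx 1), next='b' -> output (1, 'b'), add 'bb' as idx 2
Step 3: w='b' (idx 1), next='c' -> output (1, 'c'), add 'bc' as idx 3
Step 4: w='' (idx 0), next='c' -> output (0, 'c'), add 'c' as idx 4
Step 5: w='c' (idx 4), next='b' -> output (4, 'b'), add 'cb' as idx 5
Step 6: w='bb' (idx 2), end of input -> output (2, '')


Encoded: [(0, 'b'), (1, 'b'), (1, 'c'), (0, 'c'), (4, 'b'), (2, '')]


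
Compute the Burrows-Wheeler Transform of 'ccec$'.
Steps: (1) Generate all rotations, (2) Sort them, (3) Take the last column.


Rotations (sorted):
  0: $ccec -> last char: c
  1: c$cce -> last char: e
  2: ccec$ -> last char: $
  3: cec$c -> last char: c
  4: ec$cc -> last char: c


BWT = ce$cc


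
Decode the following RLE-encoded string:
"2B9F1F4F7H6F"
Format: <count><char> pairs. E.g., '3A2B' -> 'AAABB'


Expanding each <count><char> pair:
  2B -> 'BB'
  9F -> 'FFFFFFFFF'
  1F -> 'F'
  4F -> 'FFFF'
  7H -> 'HHHHHHH'
  6F -> 'FFFFFF'

Decoded = BBFFFFFFFFFFFFFFHHHHHHHFFFFFF


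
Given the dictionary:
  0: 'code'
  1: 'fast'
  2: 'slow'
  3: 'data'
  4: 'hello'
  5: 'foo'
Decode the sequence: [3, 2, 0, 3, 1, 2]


Look up each index in the dictionary:
  3 -> 'data'
  2 -> 'slow'
  0 -> 'code'
  3 -> 'data'
  1 -> 'fast'
  2 -> 'slow'

Decoded: "data slow code data fast slow"


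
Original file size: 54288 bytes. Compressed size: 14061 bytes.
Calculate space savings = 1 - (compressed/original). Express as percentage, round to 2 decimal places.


ratio = compressed/original = 14061/54288 = 0.259008
savings = 1 - ratio = 1 - 0.259008 = 0.740992
as a percentage: 0.740992 * 100 = 74.1%

Space savings = 1 - 14061/54288 = 74.1%


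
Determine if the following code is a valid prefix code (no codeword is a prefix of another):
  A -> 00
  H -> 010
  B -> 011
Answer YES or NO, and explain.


Checking each pair (does one codeword prefix another?):
  A='00' vs H='010': no prefix
  A='00' vs B='011': no prefix
  H='010' vs A='00': no prefix
  H='010' vs B='011': no prefix
  B='011' vs A='00': no prefix
  B='011' vs H='010': no prefix
No violation found over all pairs.

YES -- this is a valid prefix code. No codeword is a prefix of any other codeword.


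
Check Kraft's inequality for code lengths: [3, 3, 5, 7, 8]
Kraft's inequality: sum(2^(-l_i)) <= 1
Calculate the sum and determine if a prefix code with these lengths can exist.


Sum = 2^(-3) + 2^(-3) + 2^(-5) + 2^(-7) + 2^(-8)
    = 0.125 + 0.125 + 0.03125 + 0.0078125 + 0.00390625
    = 75/256 = 0.29296875
Since 0.29296875 <= 1, Kraft's inequality IS satisfied.
A prefix code with these lengths CAN exist.

Kraft sum = 0.29296875. Satisfied.


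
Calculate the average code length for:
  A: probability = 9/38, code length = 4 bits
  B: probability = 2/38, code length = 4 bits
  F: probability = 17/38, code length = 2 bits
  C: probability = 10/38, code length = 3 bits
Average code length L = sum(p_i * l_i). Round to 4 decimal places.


Weighted contributions p_i * l_i:
  A: (9/38) * 4 = 36/38
  B: (2/38) * 4 = 8/38
  F: (17/38) * 2 = 34/38
  C: (10/38) * 3 = 30/38
Sum = (36 + 8 + 34 + 30)/38 = 108/38

L = 108/38 = 2.8421 bits/symbol


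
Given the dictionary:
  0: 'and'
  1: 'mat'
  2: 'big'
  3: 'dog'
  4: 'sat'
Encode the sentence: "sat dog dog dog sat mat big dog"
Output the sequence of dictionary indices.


Look up each word in the dictionary:
  'sat' -> 4
  'dog' -> 3
  'dog' -> 3
  'dog' -> 3
  'sat' -> 4
  'mat' -> 1
  'big' -> 2
  'dog' -> 3

Encoded: [4, 3, 3, 3, 4, 1, 2, 3]


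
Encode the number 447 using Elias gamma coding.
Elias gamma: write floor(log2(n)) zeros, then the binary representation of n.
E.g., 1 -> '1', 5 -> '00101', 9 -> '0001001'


num_bits = floor(log2(447)) + 1 = 9
leading_zeros = num_bits - 1 = 8
binary(447) = 110111111

Elias gamma(447) = '00000000' + '110111111' = 00000000110111111 (17 bits)


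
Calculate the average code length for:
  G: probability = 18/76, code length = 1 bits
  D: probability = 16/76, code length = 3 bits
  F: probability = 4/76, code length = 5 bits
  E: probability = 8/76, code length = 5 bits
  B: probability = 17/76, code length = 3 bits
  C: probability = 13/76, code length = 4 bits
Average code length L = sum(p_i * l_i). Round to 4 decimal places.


Weighted contributions p_i * l_i:
  G: (18/76) * 1 = 18/76
  D: (16/76) * 3 = 48/76
  F: (4/76) * 5 = 20/76
  E: (8/76) * 5 = 40/76
  B: (17/76) * 3 = 51/76
  C: (13/76) * 4 = 52/76
Sum = (18 + 48 + 20 + 40 + 51 + 52)/76 = 229/76

L = 229/76 = 3.0132 bits/symbol


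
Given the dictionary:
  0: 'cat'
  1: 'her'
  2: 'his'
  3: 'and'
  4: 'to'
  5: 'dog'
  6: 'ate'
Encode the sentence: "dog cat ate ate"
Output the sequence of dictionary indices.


Look up each word in the dictionary:
  'dog' -> 5
  'cat' -> 0
  'ate' -> 6
  'ate' -> 6

Encoded: [5, 0, 6, 6]


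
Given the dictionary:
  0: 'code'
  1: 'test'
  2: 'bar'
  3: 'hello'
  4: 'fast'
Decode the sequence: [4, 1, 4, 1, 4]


Look up each index in the dictionary:
  4 -> 'fast'
  1 -> 'test'
  4 -> 'fast'
  1 -> 'test'
  4 -> 'fast'

Decoded: "fast test fast test fast"


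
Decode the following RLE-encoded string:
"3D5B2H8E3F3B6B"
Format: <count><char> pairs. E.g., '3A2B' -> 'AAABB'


Expanding each <count><char> pair:
  3D -> 'DDD'
  5B -> 'BBBBB'
  2H -> 'HH'
  8E -> 'EEEEEEEE'
  3F -> 'FFF'
  3B -> 'BBB'
  6B -> 'BBBBBB'

Decoded = DDDBBBBBHHEEEEEEEEFFFBBBBBBBBB


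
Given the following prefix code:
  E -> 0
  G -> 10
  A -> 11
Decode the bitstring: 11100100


Decoding step by step:
Bits 11 -> A
Bits 10 -> G
Bits 0 -> E
Bits 10 -> G
Bits 0 -> E


Decoded message: AGEGE


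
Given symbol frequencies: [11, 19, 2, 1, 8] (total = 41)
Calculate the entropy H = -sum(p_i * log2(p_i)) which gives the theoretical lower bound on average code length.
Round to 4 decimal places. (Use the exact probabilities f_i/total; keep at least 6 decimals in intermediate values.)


Per-symbol terms -p_i * log2(p_i) with p_i = f_i/41:
  p = 11/41 = 0.268293: log2(p) = -1.898120, -p*log2(p) = 0.509252
  p = 19/41 = 0.463415: log2(p) = -1.109624, -p*log2(p) = 0.514216
  p = 2/41 = 0.048780: log2(p) = -4.357552, -p*log2(p) = 0.212564
  p = 1/41 = 0.024390: log2(p) = -5.357552, -p*log2(p) = 0.130672
  p = 8/41 = 0.195122: log2(p) = -2.357552, -p*log2(p) = 0.460010
H = 0.509252 + 0.514216 + 0.212564 + 0.130672 + 0.460010 = 1.826714

H = 1.8267 bits/symbol


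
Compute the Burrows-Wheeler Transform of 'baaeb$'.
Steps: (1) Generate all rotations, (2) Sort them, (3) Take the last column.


Rotations (sorted):
  0: $baaeb -> last char: b
  1: aaeb$b -> last char: b
  2: aeb$ba -> last char: a
  3: b$baae -> last char: e
  4: baaeb$ -> last char: $
  5: eb$baa -> last char: a


BWT = bbae$a


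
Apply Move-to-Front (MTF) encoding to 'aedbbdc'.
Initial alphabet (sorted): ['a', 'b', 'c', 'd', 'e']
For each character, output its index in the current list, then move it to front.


MTF encoding:
'a': index 0 in ['a', 'b', 'c', 'd', 'e'] -> ['a', 'b', 'c', 'd', 'e']
'e': index 4 in ['a', 'b', 'c', 'd', 'e'] -> ['e', 'a', 'b', 'c', 'd']
'd': index 4 in ['e', 'a', 'b', 'c', 'd'] -> ['d', 'e', 'a', 'b', 'c']
'b': index 3 in ['d', 'e', 'a', 'b', 'c'] -> ['b', 'd', 'e', 'a', 'c']
'b': index 0 in ['b', 'd', 'e', 'a', 'c'] -> ['b', 'd', 'e', 'a', 'c']
'd': index 1 in ['b', 'd', 'e', 'a', 'c'] -> ['d', 'b', 'e', 'a', 'c']
'c': index 4 in ['d', 'b', 'e', 'a', 'c'] -> ['c', 'd', 'b', 'e', 'a']


Output: [0, 4, 4, 3, 0, 1, 4]
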